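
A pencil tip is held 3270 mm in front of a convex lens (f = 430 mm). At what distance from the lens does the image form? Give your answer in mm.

Lens equation: 1/v = 1/f − 1/u = 1/(430.0) − 1/(3270) = 0.002326 − 0.0003058 = 0.002020, so v = 495 mm.
The image is real, inverted and reduced, on the far side of the lens.

495 mm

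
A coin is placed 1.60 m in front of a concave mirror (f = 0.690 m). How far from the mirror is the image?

1.21 m

Mirror equation: 1/v = 1/f − 1/u = 1/(0.6900) − 1/(1.60) = 1.449 − 0.6250 = 0.8243, so v = 1.21 m.
The image is real, inverted and reduced, in front of the mirror.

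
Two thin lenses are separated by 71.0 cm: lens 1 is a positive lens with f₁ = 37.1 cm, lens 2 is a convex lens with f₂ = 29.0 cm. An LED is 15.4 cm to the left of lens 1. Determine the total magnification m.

Lens 1: 1/d_i1 = 1/(37.1) − 1/(15.4) = -0.03798, so d_i1 = -26.33 cm; m₁ = −d_i1/d_o1 = +1.710.
d_o2 = 71.0 − (-26.33) = 97.33 cm.
Lens 2: 1/d_i2 = 1/(29.0) − 1/(97.33) = 0.02421, so d_i2 = 41.31 cm; m₂ = −d_i2/d_o2 = -0.4244.
m = m₁·m₂ = (+1.710)(-0.4244) = -0.726.

m = -0.726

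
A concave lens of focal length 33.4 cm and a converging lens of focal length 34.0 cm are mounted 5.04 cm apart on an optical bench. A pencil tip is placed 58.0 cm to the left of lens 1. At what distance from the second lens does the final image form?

Lens 1 is diverging, so f₁ = −33.4 cm.
Lens 1: 1/d_i1 = 1/f₁ − 1/d_o1 = 1/(-33.4) − 1/(58.0) = -0.04718, so d_i1 = -21.19 cm.
The intermediate image is 21.19 cm to the left of lens 1 (virtual), which is 5.04 − (-21.19) = 26.23 cm to the left of lens 2, so d_o2 = +26.23 cm.
Lens 2: 1/d_i2 = 1/f₂ − 1/d_o2 = 1/(34.0) − 1/(26.23) = -0.008713, so d_i2 = -115 cm.
The final image is virtual, 115 cm to the left of lens 2 (overall magnification ≈ 1.6).

115 cm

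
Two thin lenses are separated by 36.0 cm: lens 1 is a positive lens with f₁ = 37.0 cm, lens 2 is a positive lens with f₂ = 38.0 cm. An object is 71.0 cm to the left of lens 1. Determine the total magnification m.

Lens 1: 1/d_i1 = 1/(37.0) − 1/(71.0) = 0.01294, so d_i1 = 77.26 cm; m₁ = −d_i1/d_o1 = -1.088.
d_o2 = 36.0 − (77.26) = -41.26 cm (virtual object).
Lens 2: 1/d_i2 = 1/(38.0) − 1/(-41.26) = 0.05055, so d_i2 = 19.78 cm; m₂ = −d_i2/d_o2 = +0.4794.
m = m₁·m₂ = (-1.088)(+0.4794) = -0.522.

m = -0.522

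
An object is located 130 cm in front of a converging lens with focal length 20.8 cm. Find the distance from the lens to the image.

24.8 cm

Lens equation: 1/d_i = 1/f − 1/d_o = 1/(20.80) − 1/(130) = 0.04808 − 0.007692 = 0.04038, so d_i = 24.8 cm.
The image is real, inverted and reduced, on the far side of the lens.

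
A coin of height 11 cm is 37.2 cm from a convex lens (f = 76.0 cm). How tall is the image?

21.5 cm

1/d_i = 1/f − 1/d_o = 1/(76.00) − 1/(37.2) = -0.01372, so d_i = -72.87 cm.
m = −d_i/d_o = +1.959.
|h_i| = |m|·h_o = 1.959 × 11 = 21.5 cm. The image is virtual, upright and enlarged, on the same side as the object.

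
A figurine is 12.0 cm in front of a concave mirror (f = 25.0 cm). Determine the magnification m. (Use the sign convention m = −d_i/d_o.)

m = +1.92

1/d_i = 1/f − 1/d_o = 1/(25.00) − 1/(12.0) = -0.04333, so d_i = -23.08 cm.
m = −d_i/d_o = −(-23.08)/(12.0) = +1.92.
The image is virtual, upright and enlarged, behind the mirror.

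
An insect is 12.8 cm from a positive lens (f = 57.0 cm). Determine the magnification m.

m = +1.29

1/d_i = 1/f − 1/d_o = 1/(57.00) − 1/(12.8) = -0.06058, so d_i = -16.51 cm.
m = −d_i/d_o = −(-16.51)/(12.8) = +1.29.
The image is virtual, upright and enlarged, on the same side as the object.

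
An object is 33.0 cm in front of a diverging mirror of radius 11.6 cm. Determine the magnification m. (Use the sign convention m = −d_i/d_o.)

f = R/2 = 11.6/2 = 5.800 cm; for a diverging mirror, f = -5.800 cm.
1/d_i = 1/f − 1/d_o = 1/(-5.800) − 1/(33.0) = -0.2027, so d_i = -4.933 cm.
m = −d_i/d_o = −(-4.933)/(33.0) = +0.149.
The image is virtual, upright and reduced, behind the mirror.

m = +0.149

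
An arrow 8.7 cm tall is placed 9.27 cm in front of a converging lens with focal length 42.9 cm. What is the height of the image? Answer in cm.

1/d_i = 1/f − 1/d_o = 1/(42.90) − 1/(9.27) = -0.08456, so d_i = -11.83 cm.
m = −d_i/d_o = +1.276.
|h_i| = |m|·h_o = 1.276 × 8.7 = 11.1 cm. The image is virtual, upright and enlarged, on the same side as the object.

11.1 cm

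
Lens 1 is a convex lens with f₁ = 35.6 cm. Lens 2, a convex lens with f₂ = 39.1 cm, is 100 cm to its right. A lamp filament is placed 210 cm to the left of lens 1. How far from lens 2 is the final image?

124 cm

Lens 1: 1/d_i1 = 1/f₁ − 1/d_o1 = 1/(35.6) − 1/(210) = 0.02333, so d_i1 = 42.87 cm.
The intermediate image is 42.87 cm to the right of lens 1, which is 100 − (42.87) = 57.13 cm to the left of lens 2, so d_o2 = +57.13 cm.
Lens 2: 1/d_i2 = 1/f₂ − 1/d_o2 = 1/(39.1) − 1/(57.13) = 0.008072, so d_i2 = 124 cm.
The final image is real, 124 cm to the right of lens 2 (overall magnification ≈ 0.44).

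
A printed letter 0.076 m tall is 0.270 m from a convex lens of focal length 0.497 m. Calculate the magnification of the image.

m = +2.19

1/d_i = 1/f − 1/d_o = 1/(0.4970) − 1/(0.270) = -1.692, so d_i = -0.5911 m.
m = −d_i/d_o = −(-0.5911)/(0.270) = +2.19.
The image is virtual, upright and enlarged, on the same side as the object.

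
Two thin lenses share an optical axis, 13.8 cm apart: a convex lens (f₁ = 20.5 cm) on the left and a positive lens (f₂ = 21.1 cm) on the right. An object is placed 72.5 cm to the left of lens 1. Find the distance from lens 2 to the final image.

Lens 1: 1/d_i1 = 1/f₁ − 1/d_o1 = 1/(20.5) − 1/(72.5) = 0.03499, so d_i1 = 28.58 cm.
The intermediate image is 28.58 cm to the right of lens 1, which lies 14.78 cm to the right of lens 2 — a virtual object — so d_o2 = −14.78 cm.
Lens 2: 1/d_i2 = 1/f₂ − 1/d_o2 = 1/(21.1) − 1/(-14.78) = 0.1151, so d_i2 = 8.69 cm.
The final image is real, 8.69 cm to the right of lens 2 (overall magnification ≈ -0.23).

8.69 cm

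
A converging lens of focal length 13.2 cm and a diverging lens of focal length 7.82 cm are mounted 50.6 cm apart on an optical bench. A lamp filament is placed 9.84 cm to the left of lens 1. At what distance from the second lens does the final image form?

Lens 1: 1/d_i1 = 1/f₁ − 1/d_o1 = 1/(13.2) − 1/(9.84) = -0.02587, so d_i1 = -38.66 cm.
The intermediate image is 38.66 cm to the left of lens 1 (virtual), which is 50.6 − (-38.66) = 89.26 cm to the left of lens 2, so d_o2 = +89.26 cm.
Lens 2 is diverging, so f₂ = −7.82 cm.
Lens 2: 1/d_i2 = 1/f₂ − 1/d_o2 = 1/(-7.82) − 1/(89.26) = -0.1391, so d_i2 = -7.19 cm.
The final image is virtual, 7.19 cm to the left of lens 2 (overall magnification ≈ 0.32).

7.19 cm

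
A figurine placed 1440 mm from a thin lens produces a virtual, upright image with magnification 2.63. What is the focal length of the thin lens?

f = 2320 mm (converging)

m = −d_i/d_o ⇒ d_i = −m·d_o = −(+2.63)·(1440) = -3787 mm.
1/f = 1/d_o + 1/d_i = 1/(1440) + 1/(-3787) = 0.0004304, so f = 2320 mm.
Since f is positive, the thin lens is converging.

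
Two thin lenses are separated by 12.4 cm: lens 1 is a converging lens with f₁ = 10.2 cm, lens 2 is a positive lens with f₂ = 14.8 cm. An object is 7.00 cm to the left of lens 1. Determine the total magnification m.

m = -2.37

Lens 1: 1/d_i1 = 1/(10.2) − 1/(7.00) = -0.04482, so d_i1 = -22.31 cm; m₁ = −d_i1/d_o1 = +3.187.
d_o2 = 12.4 − (-22.31) = 34.71 cm.
Lens 2: 1/d_i2 = 1/(14.8) − 1/(34.71) = 0.03876, so d_i2 = 25.80 cm; m₂ = −d_i2/d_o2 = -0.7433.
m = m₁·m₂ = (+3.187)(-0.7433) = -2.37.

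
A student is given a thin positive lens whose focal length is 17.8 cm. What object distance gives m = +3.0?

11.9 cm

m = −d_i/d_o ⇒ d_i = −m·d_o.
1/f = 1/d_o + 1/d_i = 1/d_o − 1/(m·d_o) = (1 − 1/m)/d_o, so d_o = f(1 − 1/m) = (17.80)(1 − 1/(+3.0)) = 11.9 cm.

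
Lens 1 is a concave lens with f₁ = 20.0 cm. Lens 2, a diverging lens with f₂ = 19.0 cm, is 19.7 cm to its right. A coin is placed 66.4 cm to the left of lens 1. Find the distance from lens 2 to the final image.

Lens 1 is diverging, so f₁ = −20.0 cm.
Lens 1: 1/d_i1 = 1/f₁ − 1/d_o1 = 1/(-20.0) − 1/(66.4) = -0.06506, so d_i1 = -15.37 cm.
The intermediate image is 15.37 cm to the left of lens 1 (virtual), which is 19.7 − (-15.37) = 35.07 cm to the left of lens 2, so d_o2 = +35.07 cm.
Lens 2 is diverging, so f₂ = −19.0 cm.
Lens 2: 1/d_i2 = 1/f₂ − 1/d_o2 = 1/(-19.0) − 1/(35.07) = -0.08115, so d_i2 = -12.3 cm.
The final image is virtual, 12.3 cm to the left of lens 2 (overall magnification ≈ 0.081).

12.3 cm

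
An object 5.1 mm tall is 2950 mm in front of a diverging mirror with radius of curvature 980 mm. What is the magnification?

f = R/2 = 980/2 = 490.0 mm; for a diverging mirror, f = -490.0 mm.
1/d_i = 1/f − 1/d_o = 1/(-490.0) − 1/(2950) = -0.002380, so d_i = -420.2 mm.
m = −d_i/d_o = −(-420.2)/(2950) = +0.142.
The image is virtual, upright and reduced, behind the mirror.

m = +0.142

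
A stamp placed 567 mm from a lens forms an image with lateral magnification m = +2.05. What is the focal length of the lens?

m = −d_i/d_o ⇒ d_i = −m·d_o = −(+2.05)·(567) = -1162 mm.
1/f = 1/d_o + 1/d_i = 1/(567) + 1/(-1162) = 0.0009031, so f = 1110 mm.
Since f is positive, the lens is converging.

f = 1110 mm (converging)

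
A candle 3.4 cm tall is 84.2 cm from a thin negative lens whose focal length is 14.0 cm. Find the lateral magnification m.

For a negative lens, f = -14.0 cm.
1/d_i = 1/f − 1/d_o = 1/(-14.00) − 1/(84.2) = -0.08331, so d_i = -12.00 cm.
m = −d_i/d_o = −(-12.00)/(84.2) = +0.143.
The image is virtual, upright and reduced, on the same side as the object.

m = +0.143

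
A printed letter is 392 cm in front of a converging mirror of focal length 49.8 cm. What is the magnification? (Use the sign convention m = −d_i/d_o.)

1/d_i = 1/f − 1/d_o = 1/(49.80) − 1/(392) = 0.01753, so d_i = 57.05 cm.
m = −d_i/d_o = −(57.05)/(392) = -0.146.
The image is real, inverted and reduced, in front of the mirror.

m = -0.146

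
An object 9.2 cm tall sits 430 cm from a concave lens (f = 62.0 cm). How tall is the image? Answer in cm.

For a concave lens, f = -62.0 cm.
1/d_i = 1/f − 1/d_o = 1/(-62.00) − 1/(430) = -0.01845, so d_i = -54.19 cm.
m = −d_i/d_o = +0.1260.
|h_i| = |m|·h_o = 0.1260 × 9.2 = 1.16 cm. The image is virtual, upright and reduced, on the same side as the object.

1.16 cm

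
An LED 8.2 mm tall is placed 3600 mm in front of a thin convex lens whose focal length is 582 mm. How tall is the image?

1.58 mm

1/d_i = 1/f − 1/d_o = 1/(582.0) − 1/(3600) = 0.001440, so d_i = 694.2 mm.
m = −d_i/d_o = -0.1928.
|h_i| = |m|·h_o = 0.1928 × 8.2 = 1.58 mm. The image is real, inverted and reduced, on the far side of the lens.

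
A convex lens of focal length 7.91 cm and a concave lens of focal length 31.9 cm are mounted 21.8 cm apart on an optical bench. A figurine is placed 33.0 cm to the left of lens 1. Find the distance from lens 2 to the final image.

Lens 1: 1/d_i1 = 1/f₁ − 1/d_o1 = 1/(7.91) − 1/(33.0) = 0.09612, so d_i1 = 10.40 cm.
The intermediate image is 10.40 cm to the right of lens 1, which is 21.8 − (10.40) = 11.40 cm to the left of lens 2, so d_o2 = +11.40 cm.
Lens 2 is diverging, so f₂ = −31.9 cm.
Lens 2: 1/d_i2 = 1/f₂ − 1/d_o2 = 1/(-31.9) − 1/(11.40) = -0.1191, so d_i2 = -8.40 cm.
The final image is virtual, 8.40 cm to the left of lens 2 (overall magnification ≈ -0.23).

8.40 cm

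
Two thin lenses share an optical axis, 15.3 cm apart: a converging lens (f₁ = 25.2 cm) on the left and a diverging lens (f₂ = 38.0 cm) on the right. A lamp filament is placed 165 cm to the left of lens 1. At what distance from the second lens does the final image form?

23.3 cm

Lens 1: 1/d_i1 = 1/f₁ − 1/d_o1 = 1/(25.2) − 1/(165) = 0.03362, so d_i1 = 29.74 cm.
The intermediate image is 29.74 cm to the right of lens 1, which lies 14.44 cm to the right of lens 2 — a virtual object — so d_o2 = −14.44 cm.
Lens 2 is diverging, so f₂ = −38.0 cm.
Lens 2: 1/d_i2 = 1/f₂ − 1/d_o2 = 1/(-38.0) − 1/(-14.44) = 0.04294, so d_i2 = 23.3 cm.
The final image is real, 23.3 cm to the right of lens 2 (overall magnification ≈ -0.29).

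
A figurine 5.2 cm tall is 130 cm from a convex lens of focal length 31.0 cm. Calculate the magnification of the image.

1/d_i = 1/f − 1/d_o = 1/(31.00) − 1/(130) = 0.02457, so d_i = 40.71 cm.
m = −d_i/d_o = −(40.71)/(130) = -0.313.
The image is real, inverted and reduced, on the far side of the lens.

m = -0.313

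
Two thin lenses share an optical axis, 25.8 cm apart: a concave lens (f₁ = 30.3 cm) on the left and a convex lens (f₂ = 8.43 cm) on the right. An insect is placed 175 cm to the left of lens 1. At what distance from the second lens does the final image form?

10.1 cm

Lens 1 is diverging, so f₁ = −30.3 cm.
Lens 1: 1/d_i1 = 1/f₁ − 1/d_o1 = 1/(-30.3) − 1/(175) = -0.03872, so d_i1 = -25.83 cm.
The intermediate image is 25.83 cm to the left of lens 1 (virtual), which is 25.8 − (-25.83) = 51.63 cm to the left of lens 2, so d_o2 = +51.63 cm.
Lens 2: 1/d_i2 = 1/f₂ − 1/d_o2 = 1/(8.43) − 1/(51.63) = 0.09926, so d_i2 = 10.1 cm.
The final image is real, 10.1 cm to the right of lens 2 (overall magnification ≈ -0.029).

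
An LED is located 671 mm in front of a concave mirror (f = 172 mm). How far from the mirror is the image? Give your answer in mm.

Mirror equation: 1/q = 1/f − 1/p = 1/(172.0) − 1/(671) = 0.005814 − 0.001490 = 0.004324, so q = 231 mm.
The image is real, inverted and reduced, in front of the mirror.

231 mm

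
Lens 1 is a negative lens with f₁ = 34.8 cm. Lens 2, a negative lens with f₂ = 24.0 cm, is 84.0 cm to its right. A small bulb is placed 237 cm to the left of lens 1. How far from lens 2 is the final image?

Lens 1 is diverging, so f₁ = −34.8 cm.
Lens 1: 1/d_i1 = 1/f₁ − 1/d_o1 = 1/(-34.8) − 1/(237) = -0.03296, so d_i1 = -30.34 cm.
The intermediate image is 30.34 cm to the left of lens 1 (virtual), which is 84.0 − (-30.34) = 114.3 cm to the left of lens 2, so d_o2 = +114.3 cm.
Lens 2 is diverging, so f₂ = −24.0 cm.
Lens 2: 1/d_i2 = 1/f₂ − 1/d_o2 = 1/(-24.0) − 1/(114.3) = -0.05042, so d_i2 = -19.8 cm.
The final image is virtual, 19.8 cm to the left of lens 2 (overall magnification ≈ 0.022).

19.8 cm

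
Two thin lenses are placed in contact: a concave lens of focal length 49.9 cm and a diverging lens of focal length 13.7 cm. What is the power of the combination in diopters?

P = -9.30 D

P₁ = 1/f₁ = 1/(-0.499 m) = -2.004 D; P₂ = 1/f₂ = 1/(-0.137 m) = -7.299 D.
For thin lenses in contact, P = P₁ + P₂ = (-2.004) + (-7.299) = -9.30 D.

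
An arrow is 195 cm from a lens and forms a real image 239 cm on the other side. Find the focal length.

f = 107 cm (converging)

Real image ⇒ d_i = +239 cm.
1/f = 1/d_o + 1/d_i = 1/(195) + 1/(239) = 0.009312, so f = 107 cm.
Since f is positive, the lens is converging.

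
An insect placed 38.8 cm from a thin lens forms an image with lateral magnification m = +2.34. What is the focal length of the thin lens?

m = −d_i/d_o ⇒ d_i = −m·d_o = −(+2.34)·(38.8) = -90.79 cm.
1/f = 1/d_o + 1/d_i = 1/(38.8) + 1/(-90.79) = 0.01476, so f = 67.8 cm.
Since f is positive, the thin lens is converging.

f = 67.8 cm (converging)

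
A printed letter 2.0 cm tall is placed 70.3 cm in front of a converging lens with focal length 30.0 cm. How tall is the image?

1.49 cm

1/d_i = 1/f − 1/d_o = 1/(30.00) − 1/(70.3) = 0.01911, so d_i = 52.33 cm.
m = −d_i/d_o = -0.7444.
|h_i| = |m|·h_o = 0.7444 × 2.0 = 1.49 cm. The image is real, inverted and reduced, on the far side of the lens.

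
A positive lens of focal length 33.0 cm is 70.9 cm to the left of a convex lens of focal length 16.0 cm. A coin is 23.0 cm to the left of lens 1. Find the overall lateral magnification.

m = -0.404

Lens 1: 1/d_i1 = 1/(33.0) − 1/(23.0) = -0.01318, so d_i1 = -75.90 cm; m₁ = −d_i1/d_o1 = +3.300.
d_o2 = 70.9 − (-75.90) = 146.8 cm.
Lens 2: 1/d_i2 = 1/(16.0) − 1/(146.8) = 0.05569, so d_i2 = 17.96 cm; m₂ = −d_i2/d_o2 = -0.1223.
m = m₁·m₂ = (+3.300)(-0.1223) = -0.404.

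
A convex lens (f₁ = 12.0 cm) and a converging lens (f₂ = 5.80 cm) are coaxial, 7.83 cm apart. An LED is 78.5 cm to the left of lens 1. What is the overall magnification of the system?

m = -0.0862

Lens 1: 1/d_i1 = 1/(12.0) − 1/(78.5) = 0.07059, so d_i1 = 14.17 cm; m₁ = −d_i1/d_o1 = -0.1805.
d_o2 = 7.83 − (14.17) = -6.340 cm (virtual object).
Lens 2: 1/d_i2 = 1/(5.80) − 1/(-6.340) = 0.3301, so d_i2 = 3.029 cm; m₂ = −d_i2/d_o2 = +0.4778.
m = m₁·m₂ = (-0.1805)(+0.4778) = -0.0862.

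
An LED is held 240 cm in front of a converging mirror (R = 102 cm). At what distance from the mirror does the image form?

64.8 cm

f = R/2 = 102/2 = 51.00 cm.
Mirror equation: 1/q = 1/f − 1/p = 1/(51.00) − 1/(240) = 0.01961 − 0.004167 = 0.01544, so q = 64.8 cm.
The image is real, inverted and reduced, in front of the mirror.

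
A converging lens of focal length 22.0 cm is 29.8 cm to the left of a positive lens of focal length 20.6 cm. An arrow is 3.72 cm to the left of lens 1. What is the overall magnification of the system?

m = -1.81

Lens 1: 1/d_i1 = 1/(22.0) − 1/(3.72) = -0.2234, so d_i1 = -4.477 cm; m₁ = −d_i1/d_o1 = +1.203.
d_o2 = 29.8 − (-4.477) = 34.28 cm.
Lens 2: 1/d_i2 = 1/(20.6) − 1/(34.28) = 0.01937, so d_i2 = 51.62 cm; m₂ = −d_i2/d_o2 = -1.506.
m = m₁·m₂ = (+1.203)(-1.506) = -1.81.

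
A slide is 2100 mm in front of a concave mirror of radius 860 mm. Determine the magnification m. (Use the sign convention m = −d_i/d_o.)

f = R/2 = 860/2 = 430.0 mm.
1/d_i = 1/f − 1/d_o = 1/(430.0) − 1/(2100) = 0.001849, so d_i = 540.7 mm.
m = −d_i/d_o = −(540.7)/(2100) = -0.257.
The image is real, inverted and reduced, in front of the mirror.

m = -0.257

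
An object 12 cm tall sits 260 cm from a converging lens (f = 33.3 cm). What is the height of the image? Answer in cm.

1.76 cm

1/d_i = 1/f − 1/d_o = 1/(33.30) − 1/(260) = 0.02618, so d_i = 38.19 cm.
m = −d_i/d_o = -0.1469.
|h_i| = |m|·h_o = 0.1469 × 12 = 1.76 cm. The image is real, inverted and reduced, on the far side of the lens.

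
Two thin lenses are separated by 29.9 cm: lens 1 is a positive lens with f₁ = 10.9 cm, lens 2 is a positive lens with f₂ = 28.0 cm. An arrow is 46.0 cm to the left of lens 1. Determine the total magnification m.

Lens 1: 1/d_i1 = 1/(10.9) − 1/(46.0) = 0.07000, so d_i1 = 14.28 cm; m₁ = −d_i1/d_o1 = -0.3104.
d_o2 = 29.9 − (14.28) = 15.62 cm.
Lens 2: 1/d_i2 = 1/(28.0) − 1/(15.62) = -0.02831, so d_i2 = -35.33 cm; m₂ = −d_i2/d_o2 = +2.262.
m = m₁·m₂ = (-0.3104)(+2.262) = -0.702.

m = -0.702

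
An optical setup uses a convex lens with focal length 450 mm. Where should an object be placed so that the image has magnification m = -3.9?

m = −d_i/d_o ⇒ d_i = −m·d_o.
1/f = 1/d_o + 1/d_i = 1/d_o − 1/(m·d_o) = (1 − 1/m)/d_o, so d_o = f(1 − 1/m) = (450.0)(1 − 1/(-3.9)) = 565 mm.

565 mm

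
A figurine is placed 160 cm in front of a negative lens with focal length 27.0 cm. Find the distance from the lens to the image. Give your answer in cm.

23.1 cm

For a negative lens, f = -27.0 cm.
Lens equation: 1/v = 1/f − 1/u = 1/(-27.00) − 1/(160) = -0.03704 − 0.006250 = -0.04329, so v = -23.1 cm.
The image is virtual, upright and reduced, on the same side as the object.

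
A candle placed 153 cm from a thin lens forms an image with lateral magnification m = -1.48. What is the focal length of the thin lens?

f = 91.3 cm (converging)

m = −d_i/d_o ⇒ d_i = −m·d_o = −(-1.48)·(153) = 226.4 cm.
1/f = 1/d_o + 1/d_i = 1/(153) + 1/(226.4) = 0.01095, so f = 91.3 cm.
Since f is positive, the thin lens is converging.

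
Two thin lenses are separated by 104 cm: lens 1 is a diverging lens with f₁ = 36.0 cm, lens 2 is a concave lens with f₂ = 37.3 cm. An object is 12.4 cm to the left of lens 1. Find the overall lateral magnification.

m = +0.184

f₁ = −36.0 cm (diverging).
Lens 1: 1/d_i1 = 1/(-36.0) − 1/(12.4) = -0.1084, so d_i1 = -9.223 cm; m₁ = −d_i1/d_o1 = +0.7438.
d_o2 = 104 − (-9.223) = 113.2 cm.
f₂ = −37.3 cm (diverging).
Lens 2: 1/d_i2 = 1/(-37.3) − 1/(113.2) = -0.03564, so d_i2 = -28.06 cm; m₂ = −d_i2/d_o2 = +0.2478.
m = m₁·m₂ = (+0.7438)(+0.2478) = +0.184.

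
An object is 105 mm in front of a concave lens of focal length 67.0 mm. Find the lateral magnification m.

m = +0.390

For a concave lens, f = -67.0 mm.
1/d_i = 1/f − 1/d_o = 1/(-67.00) − 1/(105) = -0.02445, so d_i = -40.90 mm.
m = −d_i/d_o = −(-40.90)/(105) = +0.390.
The image is virtual, upright and reduced, on the same side as the object.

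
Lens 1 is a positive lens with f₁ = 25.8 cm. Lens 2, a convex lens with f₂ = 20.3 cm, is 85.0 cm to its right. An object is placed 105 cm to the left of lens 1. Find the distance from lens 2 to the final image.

33.8 cm

Lens 1: 1/d_i1 = 1/f₁ − 1/d_o1 = 1/(25.8) − 1/(105) = 0.02924, so d_i1 = 34.20 cm.
The intermediate image is 34.20 cm to the right of lens 1, which is 85.0 − (34.20) = 50.80 cm to the left of lens 2, so d_o2 = +50.80 cm.
Lens 2: 1/d_i2 = 1/f₂ − 1/d_o2 = 1/(20.3) − 1/(50.80) = 0.02958, so d_i2 = 33.8 cm.
The final image is real, 33.8 cm to the right of lens 2 (overall magnification ≈ 0.22).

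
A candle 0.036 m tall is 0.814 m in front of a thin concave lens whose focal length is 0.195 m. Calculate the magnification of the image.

m = +0.193

For a concave lens, f = -0.195 m.
1/d_i = 1/f − 1/d_o = 1/(-0.1950) − 1/(0.814) = -6.357, so d_i = -0.1573 m.
m = −d_i/d_o = −(-0.1573)/(0.814) = +0.193.
The image is virtual, upright and reduced, on the same side as the object.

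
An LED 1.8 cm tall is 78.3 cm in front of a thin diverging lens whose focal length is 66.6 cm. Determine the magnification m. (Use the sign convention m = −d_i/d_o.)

m = +0.460

For a diverging lens, f = -66.6 cm.
1/d_i = 1/f − 1/d_o = 1/(-66.60) − 1/(78.3) = -0.02779, so d_i = -35.99 cm.
m = −d_i/d_o = −(-35.99)/(78.3) = +0.460.
The image is virtual, upright and reduced, on the same side as the object.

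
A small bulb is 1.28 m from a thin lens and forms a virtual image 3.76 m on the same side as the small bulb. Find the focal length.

f = 1.94 m (converging)

Virtual image ⇒ d_i = −3.76 m.
1/f = 1/d_o + 1/d_i = 1/(1.28) + 1/(-3.76) = 0.5153, so f = 1.94 m.
Since f is positive, the thin lens is converging.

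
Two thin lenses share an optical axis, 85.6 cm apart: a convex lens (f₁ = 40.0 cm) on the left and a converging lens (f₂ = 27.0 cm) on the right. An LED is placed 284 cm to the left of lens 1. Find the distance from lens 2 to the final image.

Lens 1: 1/d_i1 = 1/f₁ − 1/d_o1 = 1/(40.0) − 1/(284) = 0.02148, so d_i1 = 46.56 cm.
The intermediate image is 46.56 cm to the right of lens 1, which is 85.6 − (46.56) = 39.04 cm to the left of lens 2, so d_o2 = +39.04 cm.
Lens 2: 1/d_i2 = 1/f₂ − 1/d_o2 = 1/(27.0) − 1/(39.04) = 0.01142, so d_i2 = 87.5 cm.
The final image is real, 87.5 cm to the right of lens 2 (overall magnification ≈ 0.37).

87.5 cm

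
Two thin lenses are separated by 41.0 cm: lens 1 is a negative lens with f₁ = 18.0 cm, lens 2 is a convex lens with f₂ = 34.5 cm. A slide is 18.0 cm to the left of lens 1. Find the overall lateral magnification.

f₁ = −18.0 cm (diverging).
Lens 1: 1/d_i1 = 1/(-18.0) − 1/(18.0) = -0.1111, so d_i1 = -9.000 cm; m₁ = −d_i1/d_o1 = +0.5000.
d_o2 = 41.0 − (-9.000) = 50.00 cm.
Lens 2: 1/d_i2 = 1/(34.5) − 1/(50.00) = 0.008986, so d_i2 = 111.3 cm; m₂ = −d_i2/d_o2 = -2.226.
m = m₁·m₂ = (+0.5000)(-2.226) = -1.11.

m = -1.11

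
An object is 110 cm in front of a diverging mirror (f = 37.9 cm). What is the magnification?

m = +0.256

For a diverging mirror, f = -37.9 cm.
1/d_i = 1/f − 1/d_o = 1/(-37.90) − 1/(110) = -0.03548, so d_i = -28.19 cm.
m = −d_i/d_o = −(-28.19)/(110) = +0.256.
The image is virtual, upright and reduced, behind the mirror.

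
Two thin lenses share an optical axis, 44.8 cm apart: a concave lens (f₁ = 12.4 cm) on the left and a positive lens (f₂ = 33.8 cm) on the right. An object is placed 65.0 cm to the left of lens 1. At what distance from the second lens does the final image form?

87.2 cm

Lens 1 is diverging, so f₁ = −12.4 cm.
Lens 1: 1/d_i1 = 1/f₁ − 1/d_o1 = 1/(-12.4) − 1/(65.0) = -0.09603, so d_i1 = -10.41 cm.
The intermediate image is 10.41 cm to the left of lens 1 (virtual), which is 44.8 − (-10.41) = 55.21 cm to the left of lens 2, so d_o2 = +55.21 cm.
Lens 2: 1/d_i2 = 1/f₂ − 1/d_o2 = 1/(33.8) − 1/(55.21) = 0.01147, so d_i2 = 87.2 cm.
The final image is real, 87.2 cm to the right of lens 2 (overall magnification ≈ -0.25).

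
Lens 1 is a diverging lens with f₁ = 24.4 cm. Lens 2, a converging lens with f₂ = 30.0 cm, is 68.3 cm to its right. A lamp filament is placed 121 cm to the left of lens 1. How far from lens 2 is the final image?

Lens 1 is diverging, so f₁ = −24.4 cm.
Lens 1: 1/d_i1 = 1/f₁ − 1/d_o1 = 1/(-24.4) − 1/(121) = -0.04925, so d_i1 = -20.31 cm.
The intermediate image is 20.31 cm to the left of lens 1 (virtual), which is 68.3 − (-20.31) = 88.61 cm to the left of lens 2, so d_o2 = +88.61 cm.
Lens 2: 1/d_i2 = 1/f₂ − 1/d_o2 = 1/(30.0) − 1/(88.61) = 0.02205, so d_i2 = 45.4 cm.
The final image is real, 45.4 cm to the right of lens 2 (overall magnification ≈ -0.086).

45.4 cm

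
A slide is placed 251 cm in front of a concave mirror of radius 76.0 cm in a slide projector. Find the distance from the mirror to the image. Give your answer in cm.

44.8 cm

f = R/2 = 76.0/2 = 38.00 cm.
Mirror equation: 1/d_i = 1/f − 1/d_o = 1/(38.00) − 1/(251) = 0.02632 − 0.003984 = 0.02233, so d_i = 44.8 cm.
The image is real, inverted and reduced, in front of the mirror.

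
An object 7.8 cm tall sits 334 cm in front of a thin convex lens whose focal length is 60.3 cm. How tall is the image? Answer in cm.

1/d_i = 1/f − 1/d_o = 1/(60.30) − 1/(334) = 0.01359, so d_i = 73.58 cm.
m = −d_i/d_o = -0.2203.
|h_i| = |m|·h_o = 0.2203 × 7.8 = 1.72 cm. The image is real, inverted and reduced, on the far side of the lens.

1.72 cm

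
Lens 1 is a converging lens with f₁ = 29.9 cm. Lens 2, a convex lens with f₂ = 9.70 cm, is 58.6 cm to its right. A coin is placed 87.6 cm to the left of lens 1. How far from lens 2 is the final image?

36.5 cm

Lens 1: 1/d_i1 = 1/f₁ − 1/d_o1 = 1/(29.9) − 1/(87.6) = 0.02203, so d_i1 = 45.39 cm.
The intermediate image is 45.39 cm to the right of lens 1, which is 58.6 − (45.39) = 13.21 cm to the left of lens 2, so d_o2 = +13.21 cm.
Lens 2: 1/d_i2 = 1/f₂ − 1/d_o2 = 1/(9.70) − 1/(13.21) = 0.02739, so d_i2 = 36.5 cm.
The final image is real, 36.5 cm to the right of lens 2 (overall magnification ≈ 1.4).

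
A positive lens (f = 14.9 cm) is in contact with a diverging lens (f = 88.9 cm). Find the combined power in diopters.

P₁ = 1/f₁ = 1/(0.149 m) = +6.711 D; P₂ = 1/f₂ = 1/(-0.889 m) = -1.125 D.
For thin lenses in contact, P = P₁ + P₂ = (+6.711) + (-1.125) = +5.59 D.

P = +5.59 D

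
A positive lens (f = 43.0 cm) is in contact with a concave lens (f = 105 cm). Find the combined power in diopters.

P = +1.37 D

P₁ = 1/f₁ = 1/(0.430 m) = +2.326 D; P₂ = 1/f₂ = 1/(-1.05 m) = -0.9524 D.
For thin lenses in contact, P = P₁ + P₂ = (+2.326) + (-0.9524) = +1.37 D.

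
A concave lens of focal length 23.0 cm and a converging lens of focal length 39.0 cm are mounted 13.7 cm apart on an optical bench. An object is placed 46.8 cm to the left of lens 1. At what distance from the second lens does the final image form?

115 cm

Lens 1 is diverging, so f₁ = −23.0 cm.
Lens 1: 1/d_i1 = 1/f₁ − 1/d_o1 = 1/(-23.0) − 1/(46.8) = -0.06485, so d_i1 = -15.42 cm.
The intermediate image is 15.42 cm to the left of lens 1 (virtual), which is 13.7 − (-15.42) = 29.12 cm to the left of lens 2, so d_o2 = +29.12 cm.
Lens 2: 1/d_i2 = 1/f₂ − 1/d_o2 = 1/(39.0) − 1/(29.12) = -0.008700, so d_i2 = -115 cm.
The final image is virtual, 115 cm to the left of lens 2 (overall magnification ≈ 1.3).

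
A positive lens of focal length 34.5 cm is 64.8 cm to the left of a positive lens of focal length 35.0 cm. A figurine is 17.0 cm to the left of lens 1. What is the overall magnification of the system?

Lens 1: 1/d_i1 = 1/(34.5) − 1/(17.0) = -0.02984, so d_i1 = -33.51 cm; m₁ = −d_i1/d_o1 = +1.971.
d_o2 = 64.8 − (-33.51) = 98.31 cm.
Lens 2: 1/d_i2 = 1/(35.0) − 1/(98.31) = 0.01840, so d_i2 = 54.35 cm; m₂ = −d_i2/d_o2 = -0.5528.
m = m₁·m₂ = (+1.971)(-0.5528) = -1.09.

m = -1.09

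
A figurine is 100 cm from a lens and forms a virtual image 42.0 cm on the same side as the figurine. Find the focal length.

f = -72.4 cm (diverging)

Virtual image ⇒ d_i = −42.0 cm.
1/f = 1/d_o + 1/d_i = 1/(100) + 1/(-42.0) = -0.01381, so f = -72.4 cm.
Since f is negative, the lens is diverging.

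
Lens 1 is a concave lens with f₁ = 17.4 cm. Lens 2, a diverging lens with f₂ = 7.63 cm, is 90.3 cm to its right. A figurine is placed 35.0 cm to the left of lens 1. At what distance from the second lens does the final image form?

7.10 cm

Lens 1 is diverging, so f₁ = −17.4 cm.
Lens 1: 1/d_i1 = 1/f₁ − 1/d_o1 = 1/(-17.4) − 1/(35.0) = -0.08604, so d_i1 = -11.62 cm.
The intermediate image is 11.62 cm to the left of lens 1 (virtual), which is 90.3 − (-11.62) = 101.9 cm to the left of lens 2, so d_o2 = +101.9 cm.
Lens 2 is diverging, so f₂ = −7.63 cm.
Lens 2: 1/d_i2 = 1/f₂ − 1/d_o2 = 1/(-7.63) − 1/(101.9) = -0.1409, so d_i2 = -7.10 cm.
The final image is virtual, 7.10 cm to the left of lens 2 (overall magnification ≈ 0.023).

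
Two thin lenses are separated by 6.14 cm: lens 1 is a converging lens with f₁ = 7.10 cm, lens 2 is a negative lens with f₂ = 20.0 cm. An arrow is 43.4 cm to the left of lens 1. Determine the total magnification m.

Lens 1: 1/d_i1 = 1/(7.10) − 1/(43.4) = 0.1178, so d_i1 = 8.489 cm; m₁ = −d_i1/d_o1 = -0.1956.
d_o2 = 6.14 − (8.489) = -2.349 cm (virtual object).
f₂ = −20.0 cm (diverging).
Lens 2: 1/d_i2 = 1/(-20.0) − 1/(-2.349) = 0.3757, so d_i2 = 2.662 cm; m₂ = −d_i2/d_o2 = +1.133.
m = m₁·m₂ = (-0.1956)(+1.133) = -0.222.

m = -0.222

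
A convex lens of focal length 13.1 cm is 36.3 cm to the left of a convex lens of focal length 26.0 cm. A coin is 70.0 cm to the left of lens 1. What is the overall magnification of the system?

Lens 1: 1/d_i1 = 1/(13.1) − 1/(70.0) = 0.06205, so d_i1 = 16.12 cm; m₁ = −d_i1/d_o1 = -0.2303.
d_o2 = 36.3 − (16.12) = 20.18 cm.
Lens 2: 1/d_i2 = 1/(26.0) − 1/(20.18) = -0.01109, so d_i2 = -90.15 cm; m₂ = −d_i2/d_o2 = +4.467.
m = m₁·m₂ = (-0.2303)(+4.467) = -1.03.

m = -1.03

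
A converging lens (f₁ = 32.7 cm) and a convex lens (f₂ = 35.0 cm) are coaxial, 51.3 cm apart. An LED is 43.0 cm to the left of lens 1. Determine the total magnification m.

Lens 1: 1/d_i1 = 1/(32.7) − 1/(43.0) = 0.007325, so d_i1 = 136.5 cm; m₁ = −d_i1/d_o1 = -3.174.
d_o2 = 51.3 − (136.5) = -85.20 cm (virtual object).
Lens 2: 1/d_i2 = 1/(35.0) − 1/(-85.20) = 0.04031, so d_i2 = 24.81 cm; m₂ = −d_i2/d_o2 = +0.2912.
m = m₁·m₂ = (-3.174)(+0.2912) = -0.924.

m = -0.924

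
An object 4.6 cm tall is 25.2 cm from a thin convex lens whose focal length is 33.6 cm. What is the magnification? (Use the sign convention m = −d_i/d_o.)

1/d_i = 1/f − 1/d_o = 1/(33.60) − 1/(25.2) = -0.009921, so d_i = -100.8 cm.
m = −d_i/d_o = −(-100.8)/(25.2) = +4.00.
The image is virtual, upright and enlarged, on the same side as the object.

m = +4.00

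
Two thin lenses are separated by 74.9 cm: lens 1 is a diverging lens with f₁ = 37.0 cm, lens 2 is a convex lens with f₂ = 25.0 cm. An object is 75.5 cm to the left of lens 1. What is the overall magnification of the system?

m = -0.110

f₁ = −37.0 cm (diverging).
Lens 1: 1/d_i1 = 1/(-37.0) − 1/(75.5) = -0.04027, so d_i1 = -24.83 cm; m₁ = −d_i1/d_o1 = +0.3289.
d_o2 = 74.9 − (-24.83) = 99.73 cm.
Lens 2: 1/d_i2 = 1/(25.0) − 1/(99.73) = 0.02997, so d_i2 = 33.36 cm; m₂ = −d_i2/d_o2 = -0.3345.
m = m₁·m₂ = (+0.3289)(-0.3345) = -0.110.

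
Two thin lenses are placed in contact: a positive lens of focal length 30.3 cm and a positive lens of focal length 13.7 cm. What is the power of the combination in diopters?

P = +10.6 D

P₁ = 1/f₁ = 1/(0.303 m) = +3.300 D; P₂ = 1/f₂ = 1/(0.137 m) = +7.299 D.
For thin lenses in contact, P = P₁ + P₂ = (+3.300) + (+7.299) = +10.6 D.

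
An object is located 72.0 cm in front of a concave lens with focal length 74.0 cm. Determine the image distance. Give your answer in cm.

36.5 cm

For a concave lens, f = -74.0 cm.
Lens equation: 1/s_i = 1/f − 1/s_o = 1/(-74.00) − 1/(72.0) = -0.01351 − 0.01389 = -0.02740, so s_i = -36.5 cm.
The image is virtual, upright and reduced, on the same side as the object.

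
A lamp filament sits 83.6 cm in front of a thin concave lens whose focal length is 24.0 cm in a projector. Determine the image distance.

For a concave lens, f = -24.0 cm.
Lens equation: 1/q = 1/f − 1/p = 1/(-24.00) − 1/(83.6) = -0.04167 − 0.01196 = -0.05363, so q = -18.6 cm.
The image is virtual, upright and reduced, on the same side as the object.

18.6 cm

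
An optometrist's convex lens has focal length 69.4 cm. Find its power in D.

P = +1.44 D

f = 69.4 cm = 0.694 m.
P = 1/f = 1/(0.694 m) = +1.44 D.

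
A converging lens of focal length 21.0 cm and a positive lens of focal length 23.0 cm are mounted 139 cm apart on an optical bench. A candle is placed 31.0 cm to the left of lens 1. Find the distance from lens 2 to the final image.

33.4 cm

Lens 1: 1/d_i1 = 1/f₁ − 1/d_o1 = 1/(21.0) − 1/(31.0) = 0.01536, so d_i1 = 65.10 cm.
The intermediate image is 65.10 cm to the right of lens 1, which is 139 − (65.10) = 73.90 cm to the left of lens 2, so d_o2 = +73.90 cm.
Lens 2: 1/d_i2 = 1/f₂ − 1/d_o2 = 1/(23.0) − 1/(73.90) = 0.02995, so d_i2 = 33.4 cm.
The final image is real, 33.4 cm to the right of lens 2 (overall magnification ≈ 0.95).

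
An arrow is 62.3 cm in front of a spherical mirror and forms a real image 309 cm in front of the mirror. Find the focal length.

f = 51.8 cm (concave)

Real image ⇒ d_i = +309 cm.
1/f = 1/d_o + 1/d_i = 1/(62.3) + 1/(309) = 0.01929, so f = 51.8 cm.
Since f is positive, the spherical mirror is concave.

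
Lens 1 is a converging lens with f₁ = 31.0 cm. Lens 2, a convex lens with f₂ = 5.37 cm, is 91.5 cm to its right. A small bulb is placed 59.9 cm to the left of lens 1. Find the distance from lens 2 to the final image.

6.69 cm

Lens 1: 1/d_i1 = 1/f₁ − 1/d_o1 = 1/(31.0) − 1/(59.9) = 0.01556, so d_i1 = 64.25 cm.
The intermediate image is 64.25 cm to the right of lens 1, which is 91.5 − (64.25) = 27.25 cm to the left of lens 2, so d_o2 = +27.25 cm.
Lens 2: 1/d_i2 = 1/f₂ − 1/d_o2 = 1/(5.37) − 1/(27.25) = 0.1495, so d_i2 = 6.69 cm.
The final image is real, 6.69 cm to the right of lens 2 (overall magnification ≈ 0.26).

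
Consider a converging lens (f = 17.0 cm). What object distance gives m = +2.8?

m = −d_i/d_o ⇒ d_i = −m·d_o.
1/f = 1/d_o + 1/d_i = 1/d_o − 1/(m·d_o) = (1 − 1/m)/d_o, so d_o = f(1 − 1/m) = (17.00)(1 − 1/(+2.8)) = 10.9 cm.

10.9 cm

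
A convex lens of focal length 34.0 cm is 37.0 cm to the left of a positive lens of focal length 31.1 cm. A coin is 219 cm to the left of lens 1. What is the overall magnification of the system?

m = -0.166

Lens 1: 1/d_i1 = 1/(34.0) − 1/(219) = 0.02485, so d_i1 = 40.25 cm; m₁ = −d_i1/d_o1 = -0.1838.
d_o2 = 37.0 − (40.25) = -3.250 cm (virtual object).
Lens 2: 1/d_i2 = 1/(31.1) − 1/(-3.250) = 0.3398, so d_i2 = 2.943 cm; m₂ = −d_i2/d_o2 = +0.9054.
m = m₁·m₂ = (-0.1838)(+0.9054) = -0.166.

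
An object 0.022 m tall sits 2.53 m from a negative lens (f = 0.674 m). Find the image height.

0.00463 m

For a negative lens, f = -0.674 m.
1/d_i = 1/f − 1/d_o = 1/(-0.6740) − 1/(2.53) = -1.879, so d_i = -0.5322 m.
m = −d_i/d_o = +0.2104.
|h_i| = |m|·h_o = 0.2104 × 0.022 = 0.00463 m. The image is virtual, upright and reduced, on the same side as the object.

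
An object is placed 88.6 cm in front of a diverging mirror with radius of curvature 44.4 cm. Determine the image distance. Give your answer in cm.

f = R/2 = 44.4/2 = 22.20 cm; for a diverging mirror, f = -22.20 cm.
Mirror equation: 1/d_i = 1/f − 1/d_o = 1/(-22.20) − 1/(88.6) = -0.04505 − 0.01129 = -0.05633, so d_i = -17.8 cm.
The image is virtual, upright and reduced, behind the mirror.

17.8 cm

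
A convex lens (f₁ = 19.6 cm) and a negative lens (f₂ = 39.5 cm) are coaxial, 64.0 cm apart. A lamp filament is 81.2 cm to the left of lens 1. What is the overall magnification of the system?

Lens 1: 1/d_i1 = 1/(19.6) − 1/(81.2) = 0.03871, so d_i1 = 25.84 cm; m₁ = −d_i1/d_o1 = -0.3182.
d_o2 = 64.0 − (25.84) = 38.16 cm.
f₂ = −39.5 cm (diverging).
Lens 2: 1/d_i2 = 1/(-39.5) − 1/(38.16) = -0.05152, so d_i2 = -19.41 cm; m₂ = −d_i2/d_o2 = +0.5086.
m = m₁·m₂ = (-0.3182)(+0.5086) = -0.162.

m = -0.162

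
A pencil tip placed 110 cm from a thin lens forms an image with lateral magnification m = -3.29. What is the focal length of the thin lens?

m = −d_i/d_o ⇒ d_i = −m·d_o = −(-3.29)·(110) = 361.9 cm.
1/f = 1/d_o + 1/d_i = 1/(110) + 1/(361.9) = 0.01185, so f = 84.4 cm.
Since f is positive, the thin lens is converging.

f = 84.4 cm (converging)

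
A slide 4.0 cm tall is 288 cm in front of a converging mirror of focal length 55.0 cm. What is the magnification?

m = -0.236

1/d_i = 1/f − 1/d_o = 1/(55.00) − 1/(288) = 0.01471, so d_i = 67.98 cm.
m = −d_i/d_o = −(67.98)/(288) = -0.236.
The image is real, inverted and reduced, in front of the mirror.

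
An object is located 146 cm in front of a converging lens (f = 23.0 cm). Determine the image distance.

27.3 cm

Lens equation: 1/s_i = 1/f − 1/s_o = 1/(23.00) − 1/(146) = 0.04348 − 0.006849 = 0.03663, so s_i = 27.3 cm.
The image is real, inverted and reduced, on the far side of the lens.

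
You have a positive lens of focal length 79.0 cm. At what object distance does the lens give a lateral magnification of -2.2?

115 cm

m = −d_i/d_o ⇒ d_i = −m·d_o.
1/f = 1/d_o + 1/d_i = 1/d_o − 1/(m·d_o) = (1 − 1/m)/d_o, so d_o = f(1 − 1/m) = (79.00)(1 − 1/(-2.2)) = 115 cm.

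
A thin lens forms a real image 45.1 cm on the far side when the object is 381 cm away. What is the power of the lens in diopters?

P = +2.48 D

d_i = +45.1 cm.
1/f = 1/d_o + 1/d_i = 1/(381) + 1/(45.1) = 0.02480 cm⁻¹.
f = 40.33 cm = 0.4033 m, so P = 1/f = +2.48 D.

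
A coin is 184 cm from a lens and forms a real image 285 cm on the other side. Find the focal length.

Real image ⇒ d_i = +285 cm.
1/f = 1/d_o + 1/d_i = 1/(184) + 1/(285) = 0.008944, so f = 112 cm.
Since f is positive, the lens is converging.

f = 112 cm (converging)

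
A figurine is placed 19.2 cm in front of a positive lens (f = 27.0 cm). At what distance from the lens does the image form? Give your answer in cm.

Lens equation: 1/d_i = 1/f − 1/d_o = 1/(27.00) − 1/(19.2) = 0.03704 − 0.05208 = -0.01505, so d_i = -66.5 cm.
The image is virtual, upright and enlarged, on the same side as the object.

66.5 cm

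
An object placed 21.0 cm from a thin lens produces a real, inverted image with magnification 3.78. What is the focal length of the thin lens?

m = −d_i/d_o ⇒ d_i = −m·d_o = −(-3.78)·(21.0) = 79.38 cm.
1/f = 1/d_o + 1/d_i = 1/(21.0) + 1/(79.38) = 0.06022, so f = 16.6 cm.
Since f is positive, the thin lens is converging.

f = 16.6 cm (converging)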